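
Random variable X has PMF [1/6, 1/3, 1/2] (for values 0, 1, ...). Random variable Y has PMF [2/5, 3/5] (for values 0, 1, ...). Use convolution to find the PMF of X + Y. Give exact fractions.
P(X+Y=k) = Σ_i P(X=i)·P(Y=k-i) — a convolution of [1/6, 1/3, 1/2] and [2/5, 3/5]. P(X+Y=0) = (1/6)×(2/5) = 1/15; P(X+Y=1) = (1/6)×(3/5) + (1/3)×(2/5) = 1/10 + 2/15 = 7/30; P(X+Y=2) = (1/3)×(3/5) + (1/2)×(2/5) = 1/5 + 1/5 = 2/5; P(X+Y=3) = (1/2)×(3/5) = 3/10. PMF: [1/15, 7/30, 2/5, 3/10] (sums to 1 ✓)

[1/15, 7/30, 2/5, 3/10]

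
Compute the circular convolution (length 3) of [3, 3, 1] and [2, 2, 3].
Use y[k] = Σ_j s[j]·t[(k-j) mod 3]. y[0] = 3×2 + 3×3 + 1×2 = 17; y[1] = 3×2 + 3×2 + 1×3 = 15; y[2] = 3×3 + 3×2 + 1×2 = 17. Result: [17, 15, 17]

[17, 15, 17]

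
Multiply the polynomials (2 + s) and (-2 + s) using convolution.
Ascending coefficients: a = [2, 1], b = [-2, 1]. c[0] = 2×-2 = -4; c[1] = 2×1 + 1×-2 = 0; c[2] = 1×1 = 1. Result coefficients: [-4, 0, 1] → -4 + s^2

-4 + s^2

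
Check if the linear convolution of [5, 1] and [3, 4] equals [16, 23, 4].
Recompute linear convolution of [5, 1] and [3, 4]: y[0] = 5×3 = 15; y[1] = 5×4 + 1×3 = 23; y[2] = 1×4 = 4 → [15, 23, 4]. Compare to given [16, 23, 4]: they differ at index 0: given 16, correct 15, so answer: No

No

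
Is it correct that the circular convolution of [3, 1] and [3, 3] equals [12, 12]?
Recompute circular convolution of [3, 1] and [3, 3]: y[0] = 3×3 + 1×3 = 12; y[1] = 3×3 + 1×3 = 12 → [12, 12]. Given [12, 12] matches, so answer: Yes

Yes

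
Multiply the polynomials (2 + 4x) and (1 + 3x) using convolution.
Ascending coefficients: a = [2, 4], b = [1, 3]. c[0] = 2×1 = 2; c[1] = 2×3 + 4×1 = 10; c[2] = 4×3 = 12. Result coefficients: [2, 10, 12] → 2 + 10x + 12x^2

2 + 10x + 12x^2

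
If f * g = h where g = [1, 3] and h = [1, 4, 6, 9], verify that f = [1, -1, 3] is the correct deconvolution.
Forward-compute [1, -1, 3] * [1, 3]: h[0] = 1×1 = 1; h[1] = 1×3 + -1×1 = 2; h[2] = -1×3 + 3×1 = 0; h[3] = 3×3 = 9 → [1, 2, 0, 9]. Does not match given h = [1, 4, 6, 9].

Not verified. [1, -1, 3] * [1, 3] = [1, 2, 0, 9], which differs from [1, 4, 6, 9] at index 1.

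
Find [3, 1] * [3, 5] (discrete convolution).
y[0] = 3×3 = 9; y[1] = 3×5 + 1×3 = 18; y[2] = 1×5 = 5

[9, 18, 5]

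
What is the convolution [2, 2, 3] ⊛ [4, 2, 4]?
y[0] = 2×4 = 8; y[1] = 2×2 + 2×4 = 12; y[2] = 2×4 + 2×2 + 3×4 = 24; y[3] = 2×4 + 3×2 = 14; y[4] = 3×4 = 12

[8, 12, 24, 14, 12]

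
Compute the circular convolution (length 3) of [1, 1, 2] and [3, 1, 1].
Use y[k] = Σ_j x[j]·h[(k-j) mod 3]. y[0] = 1×3 + 1×1 + 2×1 = 6; y[1] = 1×1 + 1×3 + 2×1 = 6; y[2] = 1×1 + 1×1 + 2×3 = 8. Result: [6, 6, 8]

[6, 6, 8]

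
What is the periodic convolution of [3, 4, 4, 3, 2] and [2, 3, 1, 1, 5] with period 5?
Use y[k] = Σ_j u[j]·v[(k-j) mod 5]. y[0] = 3×2 + 4×5 + 4×1 + 3×1 + 2×3 = 39; y[1] = 3×3 + 4×2 + 4×5 + 3×1 + 2×1 = 42; y[2] = 3×1 + 4×3 + 4×2 + 3×5 + 2×1 = 40; y[3] = 3×1 + 4×1 + 4×3 + 3×2 + 2×5 = 35; y[4] = 3×5 + 4×1 + 4×1 + 3×3 + 2×2 = 36. Result: [39, 42, 40, 35, 36]

[39, 42, 40, 35, 36]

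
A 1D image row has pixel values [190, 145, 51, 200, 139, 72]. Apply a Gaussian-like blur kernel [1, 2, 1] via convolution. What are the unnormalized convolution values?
Convolve image row [190, 145, 51, 200, 139, 72] with kernel [1, 2, 1]: y[0] = 190×1 = 190; y[1] = 190×2 + 145×1 = 525; y[2] = 190×1 + 145×2 + 51×1 = 531; y[3] = 145×1 + 51×2 + 200×1 = 447; y[4] = 51×1 + 200×2 + 139×1 = 590; y[5] = 200×1 + 139×2 + 72×1 = 550; y[6] = 139×1 + 72×2 = 283; y[7] = 72×1 = 72 → [190, 525, 531, 447, 590, 550, 283, 72]. Normalization factor = sum(kernel) = 4.

[190, 525, 531, 447, 590, 550, 283, 72]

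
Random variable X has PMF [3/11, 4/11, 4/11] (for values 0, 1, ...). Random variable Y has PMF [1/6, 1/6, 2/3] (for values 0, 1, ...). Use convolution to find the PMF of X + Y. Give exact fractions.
P(X+Y=k) = Σ_i P(X=i)·P(Y=k-i) — a convolution of [3/11, 4/11, 4/11] and [1/6, 1/6, 2/3]. P(X+Y=0) = (3/11)×(1/6) = 1/22; P(X+Y=1) = (3/11)×(1/6) + (4/11)×(1/6) = 1/22 + 2/33 = 7/66; P(X+Y=2) = (3/11)×(2/3) + (4/11)×(1/6) + (4/11)×(1/6) = 2/11 + 2/33 + 2/33 = 10/33; P(X+Y=3) = (4/11)×(2/3) + (4/11)×(1/6) = 8/33 + 2/33 = 10/33; P(X+Y=4) = (4/11)×(2/3) = 8/33. PMF: [1/22, 7/66, 10/33, 10/33, 8/33] (sums to 1 ✓)

[1/22, 7/66, 10/33, 10/33, 8/33]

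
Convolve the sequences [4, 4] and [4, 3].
y[0] = 4×4 = 16; y[1] = 4×3 + 4×4 = 28; y[2] = 4×3 = 12

[16, 28, 12]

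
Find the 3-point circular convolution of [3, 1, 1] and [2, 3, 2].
Use y[k] = Σ_j f[j]·g[(k-j) mod 3]. y[0] = 3×2 + 1×2 + 1×3 = 11; y[1] = 3×3 + 1×2 + 1×2 = 13; y[2] = 3×2 + 1×3 + 1×2 = 11. Result: [11, 13, 11]

[11, 13, 11]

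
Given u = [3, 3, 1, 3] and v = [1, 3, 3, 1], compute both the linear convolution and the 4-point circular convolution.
Linear: y_lin[0] = 3×1 = 3; y_lin[1] = 3×3 + 3×1 = 12; y_lin[2] = 3×3 + 3×3 + 1×1 = 19; y_lin[3] = 3×1 + 3×3 + 1×3 + 3×1 = 18; y_lin[4] = 3×1 + 1×3 + 3×3 = 15; y_lin[5] = 1×1 + 3×3 = 10; y_lin[6] = 3×1 = 3 → [3, 12, 19, 18, 15, 10, 3]. Circular (length 4): y[0] = 3×1 + 3×1 + 1×3 + 3×3 = 18; y[1] = 3×3 + 3×1 + 1×1 + 3×3 = 22; y[2] = 3×3 + 3×3 + 1×1 + 3×1 = 22; y[3] = 3×1 + 3×3 + 1×3 + 3×1 = 18 → [18, 22, 22, 18]

Linear: [3, 12, 19, 18, 15, 10, 3], Circular: [18, 22, 22, 18]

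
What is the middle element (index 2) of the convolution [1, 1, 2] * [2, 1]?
Use y[k] = Σ_i a[i]·b[k-i] at k=2. y[2] = 1×1 + 2×2 = 5

5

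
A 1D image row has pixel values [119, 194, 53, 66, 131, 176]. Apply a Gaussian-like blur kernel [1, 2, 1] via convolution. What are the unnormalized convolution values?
Convolve image row [119, 194, 53, 66, 131, 176] with kernel [1, 2, 1]: y[0] = 119×1 = 119; y[1] = 119×2 + 194×1 = 432; y[2] = 119×1 + 194×2 + 53×1 = 560; y[3] = 194×1 + 53×2 + 66×1 = 366; y[4] = 53×1 + 66×2 + 131×1 = 316; y[5] = 66×1 + 131×2 + 176×1 = 504; y[6] = 131×1 + 176×2 = 483; y[7] = 176×1 = 176 → [119, 432, 560, 366, 316, 504, 483, 176]. Normalization factor = sum(kernel) = 4.

[119, 432, 560, 366, 316, 504, 483, 176]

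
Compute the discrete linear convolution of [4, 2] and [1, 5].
y[0] = 4×1 = 4; y[1] = 4×5 + 2×1 = 22; y[2] = 2×5 = 10

[4, 22, 10]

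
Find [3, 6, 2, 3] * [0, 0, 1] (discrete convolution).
y[0] = 3×0 = 0; y[1] = 3×0 + 6×0 = 0; y[2] = 3×1 + 6×0 + 2×0 = 3; y[3] = 6×1 + 2×0 + 3×0 = 6; y[4] = 2×1 + 3×0 = 2; y[5] = 3×1 = 3

[0, 0, 3, 6, 2, 3]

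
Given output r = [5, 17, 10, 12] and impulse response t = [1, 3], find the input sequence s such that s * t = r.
Deconvolve r=[5, 17, 10, 12] by t=[1, 3]. Since t[0]=1, solve forward: s[0] = r[0] / 1 = 5; s[1] = (r[1] - 5×3) / 1 = 2; s[2] = (r[2] - 2×3) / 1 = 4. So s = [5, 2, 4]. Check by forward convolution: r[0] = 5×1 = 5; r[1] = 5×3 + 2×1 = 17; r[2] = 2×3 + 4×1 = 10; r[3] = 4×3 = 12

[5, 2, 4]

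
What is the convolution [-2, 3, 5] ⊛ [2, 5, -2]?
y[0] = -2×2 = -4; y[1] = -2×5 + 3×2 = -4; y[2] = -2×-2 + 3×5 + 5×2 = 29; y[3] = 3×-2 + 5×5 = 19; y[4] = 5×-2 = -10

[-4, -4, 29, 19, -10]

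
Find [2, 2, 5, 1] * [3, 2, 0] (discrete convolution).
y[0] = 2×3 = 6; y[1] = 2×2 + 2×3 = 10; y[2] = 2×0 + 2×2 + 5×3 = 19; y[3] = 2×0 + 5×2 + 1×3 = 13; y[4] = 5×0 + 1×2 = 2; y[5] = 1×0 = 0

[6, 10, 19, 13, 2, 0]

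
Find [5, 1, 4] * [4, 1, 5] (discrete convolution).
y[0] = 5×4 = 20; y[1] = 5×1 + 1×4 = 9; y[2] = 5×5 + 1×1 + 4×4 = 42; y[3] = 1×5 + 4×1 = 9; y[4] = 4×5 = 20

[20, 9, 42, 9, 20]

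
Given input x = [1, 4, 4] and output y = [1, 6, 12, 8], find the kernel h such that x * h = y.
Output length 4 = len(x) + len(h) - 1 ⇒ len(h) = 2. Solve h forward using h[k] = (y[k] - Σ_{i≥1} x[i]·h[k-i]) / x[0]: h[0] = y[0] / x[0] = 1 / 1 = 1; h[1] = (y[1] - 4×1) / x[0] = (6 - 4×1) / 1 = 2. So h = [1, 2]. Forward-check [1, 4, 4] * [1, 2]: y[0] = 1×1 = 1; y[1] = 1×2 + 4×1 = 6; y[2] = 4×2 + 4×1 = 12; y[3] = 4×2 = 8 → [1, 6, 12, 8] ✓

[1, 2]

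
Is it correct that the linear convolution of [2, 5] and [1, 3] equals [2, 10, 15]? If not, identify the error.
Recompute linear convolution of [2, 5] and [1, 3]: y[0] = 2×1 = 2; y[1] = 2×3 + 5×1 = 11; y[2] = 5×3 = 15 → [2, 11, 15]. Compare to given [2, 10, 15]: they differ at index 1: given 10, correct 11, so answer: No

No. Error at index 1: given 10, correct 11.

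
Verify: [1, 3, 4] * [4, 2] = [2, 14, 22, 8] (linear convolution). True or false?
Recompute linear convolution of [1, 3, 4] and [4, 2]: y[0] = 1×4 = 4; y[1] = 1×2 + 3×4 = 14; y[2] = 3×2 + 4×4 = 22; y[3] = 4×2 = 8 → [4, 14, 22, 8]. Compare to given [2, 14, 22, 8]: they differ at index 0: given 2, correct 4, so answer: No

No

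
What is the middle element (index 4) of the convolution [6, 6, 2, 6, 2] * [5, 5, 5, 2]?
Use y[k] = Σ_i a[i]·b[k-i] at k=4. y[4] = 6×2 + 2×5 + 6×5 + 2×5 = 62

62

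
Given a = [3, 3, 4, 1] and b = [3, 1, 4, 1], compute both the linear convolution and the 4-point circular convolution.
Linear: y_lin[0] = 3×3 = 9; y_lin[1] = 3×1 + 3×3 = 12; y_lin[2] = 3×4 + 3×1 + 4×3 = 27; y_lin[3] = 3×1 + 3×4 + 4×1 + 1×3 = 22; y_lin[4] = 3×1 + 4×4 + 1×1 = 20; y_lin[5] = 4×1 + 1×4 = 8; y_lin[6] = 1×1 = 1 → [9, 12, 27, 22, 20, 8, 1]. Circular (length 4): y[0] = 3×3 + 3×1 + 4×4 + 1×1 = 29; y[1] = 3×1 + 3×3 + 4×1 + 1×4 = 20; y[2] = 3×4 + 3×1 + 4×3 + 1×1 = 28; y[3] = 3×1 + 3×4 + 4×1 + 1×3 = 22 → [29, 20, 28, 22]

Linear: [9, 12, 27, 22, 20, 8, 1], Circular: [29, 20, 28, 22]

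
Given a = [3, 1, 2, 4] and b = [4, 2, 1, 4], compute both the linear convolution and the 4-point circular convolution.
Linear: y_lin[0] = 3×4 = 12; y_lin[1] = 3×2 + 1×4 = 10; y_lin[2] = 3×1 + 1×2 + 2×4 = 13; y_lin[3] = 3×4 + 1×1 + 2×2 + 4×4 = 33; y_lin[4] = 1×4 + 2×1 + 4×2 = 14; y_lin[5] = 2×4 + 4×1 = 12; y_lin[6] = 4×4 = 16 → [12, 10, 13, 33, 14, 12, 16]. Circular (length 4): y[0] = 3×4 + 1×4 + 2×1 + 4×2 = 26; y[1] = 3×2 + 1×4 + 2×4 + 4×1 = 22; y[2] = 3×1 + 1×2 + 2×4 + 4×4 = 29; y[3] = 3×4 + 1×1 + 2×2 + 4×4 = 33 → [26, 22, 29, 33]

Linear: [12, 10, 13, 33, 14, 12, 16], Circular: [26, 22, 29, 33]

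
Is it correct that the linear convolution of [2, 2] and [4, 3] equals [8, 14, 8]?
Recompute linear convolution of [2, 2] and [4, 3]: y[0] = 2×4 = 8; y[1] = 2×3 + 2×4 = 14; y[2] = 2×3 = 6 → [8, 14, 6]. Compare to given [8, 14, 8]: they differ at index 2: given 8, correct 6, so answer: No

No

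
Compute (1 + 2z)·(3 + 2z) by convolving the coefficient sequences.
Ascending coefficients: a = [1, 2], b = [3, 2]. c[0] = 1×3 = 3; c[1] = 1×2 + 2×3 = 8; c[2] = 2×2 = 4. Result coefficients: [3, 8, 4] → 3 + 8z + 4z^2

3 + 8z + 4z^2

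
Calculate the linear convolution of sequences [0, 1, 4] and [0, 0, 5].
y[0] = 0×0 = 0; y[1] = 0×0 + 1×0 = 0; y[2] = 0×5 + 1×0 + 4×0 = 0; y[3] = 1×5 + 4×0 = 5; y[4] = 4×5 = 20

[0, 0, 0, 5, 20]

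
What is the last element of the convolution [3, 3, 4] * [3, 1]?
Use y[k] = Σ_i a[i]·b[k-i] at k=3. y[3] = 4×1 = 4

4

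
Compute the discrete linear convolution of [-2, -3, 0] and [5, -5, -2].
y[0] = -2×5 = -10; y[1] = -2×-5 + -3×5 = -5; y[2] = -2×-2 + -3×-5 + 0×5 = 19; y[3] = -3×-2 + 0×-5 = 6; y[4] = 0×-2 = 0

[-10, -5, 19, 6, 0]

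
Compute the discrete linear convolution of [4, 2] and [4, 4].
y[0] = 4×4 = 16; y[1] = 4×4 + 2×4 = 24; y[2] = 2×4 = 8

[16, 24, 8]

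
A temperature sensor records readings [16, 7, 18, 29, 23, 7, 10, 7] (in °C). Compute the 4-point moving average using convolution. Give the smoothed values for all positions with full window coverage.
4-point moving average kernel = [1, 1, 1, 1]. Apply in 'valid' mode (full window coverage): avg[0] = (16 + 7 + 18 + 29) / 4 = 17.5; avg[1] = (7 + 18 + 29 + 23) / 4 = 19.25; avg[2] = (18 + 29 + 23 + 7) / 4 = 19.25; avg[3] = (29 + 23 + 7 + 10) / 4 = 17.25; avg[4] = (23 + 7 + 10 + 7) / 4 = 11.75. Smoothed values: [17.5, 19.25, 19.25, 17.25, 11.75]

[17.5, 19.25, 19.25, 17.25, 11.75]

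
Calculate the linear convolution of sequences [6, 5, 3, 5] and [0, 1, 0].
y[0] = 6×0 = 0; y[1] = 6×1 + 5×0 = 6; y[2] = 6×0 + 5×1 + 3×0 = 5; y[3] = 5×0 + 3×1 + 5×0 = 3; y[4] = 3×0 + 5×1 = 5; y[5] = 5×0 = 0

[0, 6, 5, 3, 5, 0]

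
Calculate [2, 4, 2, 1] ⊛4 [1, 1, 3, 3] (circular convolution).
Use y[k] = Σ_j u[j]·v[(k-j) mod 4]. y[0] = 2×1 + 4×3 + 2×3 + 1×1 = 21; y[1] = 2×1 + 4×1 + 2×3 + 1×3 = 15; y[2] = 2×3 + 4×1 + 2×1 + 1×3 = 15; y[3] = 2×3 + 4×3 + 2×1 + 1×1 = 21. Result: [21, 15, 15, 21]

[21, 15, 15, 21]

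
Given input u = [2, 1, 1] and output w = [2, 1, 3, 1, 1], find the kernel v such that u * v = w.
Output length 5 = len(u) + len(v) - 1 ⇒ len(v) = 3. Solve v forward using v[k] = (w[k] - Σ_{i≥1} u[i]·v[k-i]) / u[0]: v[0] = w[0] / u[0] = 2 / 2 = 1; v[1] = (w[1] - 1×1) / u[0] = (1 - 1×1) / 2 = 0; v[2] = (w[2] - 1×0 - 1×1) / u[0] = (3 - 1×0 - 1×1) / 2 = 1. So v = [1, 0, 1]. Forward-check [2, 1, 1] * [1, 0, 1]: w[0] = 2×1 = 2; w[1] = 2×0 + 1×1 = 1; w[2] = 2×1 + 1×0 + 1×1 = 3; w[3] = 1×1 + 1×0 = 1; w[4] = 1×1 = 1 → [2, 1, 3, 1, 1] ✓

[1, 0, 1]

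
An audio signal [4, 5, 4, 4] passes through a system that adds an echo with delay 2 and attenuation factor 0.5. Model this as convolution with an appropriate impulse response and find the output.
Direct-path + delayed-attenuated-path model → impulse response h = [1, 0, 0.5] (1 at lag 0, 0.5 at lag 2). Output y[n] = x[n] + 0.5·x[n - 2] (with x[n] = 0 outside 0..3): y[0] = 4 + 0.5×0 = 4; y[1] = 5 + 0.5×0 = 5; y[2] = 4 + 0.5×4 = 6.0; y[3] = 4 + 0.5×5 = 6.5; y[4] = 0 + 0.5×4 = 2.0; y[5] = 0 + 0.5×4 = 2.0. So y = [4, 5, 6.0, 6.5, 2.0, 2.0]

[4, 5, 6.0, 6.5, 2.0, 2.0]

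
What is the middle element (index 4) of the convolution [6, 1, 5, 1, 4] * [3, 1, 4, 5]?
Use y[k] = Σ_i a[i]·b[k-i] at k=4. y[4] = 1×5 + 5×4 + 1×1 + 4×3 = 38

38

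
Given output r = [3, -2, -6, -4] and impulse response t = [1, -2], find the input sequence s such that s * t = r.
Deconvolve r=[3, -2, -6, -4] by t=[1, -2]. Since t[0]=1, solve forward: s[0] = r[0] / 1 = 3; s[1] = (r[1] - 3×-2) / 1 = 4; s[2] = (r[2] - 4×-2) / 1 = 2. So s = [3, 4, 2]. Check by forward convolution: r[0] = 3×1 = 3; r[1] = 3×-2 + 4×1 = -2; r[2] = 4×-2 + 2×1 = -6; r[3] = 2×-2 = -4

[3, 4, 2]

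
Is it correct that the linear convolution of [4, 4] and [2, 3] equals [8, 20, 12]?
Recompute linear convolution of [4, 4] and [2, 3]: y[0] = 4×2 = 8; y[1] = 4×3 + 4×2 = 20; y[2] = 4×3 = 12 → [8, 20, 12]. Given [8, 20, 12] matches, so answer: Yes

Yes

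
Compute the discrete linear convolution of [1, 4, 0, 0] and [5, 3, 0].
y[0] = 1×5 = 5; y[1] = 1×3 + 4×5 = 23; y[2] = 1×0 + 4×3 + 0×5 = 12; y[3] = 4×0 + 0×3 + 0×5 = 0; y[4] = 0×0 + 0×3 = 0; y[5] = 0×0 = 0

[5, 23, 12, 0, 0, 0]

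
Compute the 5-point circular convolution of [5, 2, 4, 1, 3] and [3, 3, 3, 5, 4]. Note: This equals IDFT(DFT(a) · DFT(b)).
Either evaluate y[k] = Σ_j a[j]·b[(k-j) mod 5] directly, or use IDFT(DFT(a) · DFT(b)). y[0] = 5×3 + 2×4 + 4×5 + 1×3 + 3×3 = 55; y[1] = 5×3 + 2×3 + 4×4 + 1×5 + 3×3 = 51; y[2] = 5×3 + 2×3 + 4×3 + 1×4 + 3×5 = 52; y[3] = 5×5 + 2×3 + 4×3 + 1×3 + 3×4 = 58; y[4] = 5×4 + 2×5 + 4×3 + 1×3 + 3×3 = 54. Result: [55, 51, 52, 58, 54]

[55, 51, 52, 58, 54]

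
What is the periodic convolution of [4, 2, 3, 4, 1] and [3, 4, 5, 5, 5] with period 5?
Use y[k] = Σ_j x[j]·h[(k-j) mod 5]. y[0] = 4×3 + 2×5 + 3×5 + 4×5 + 1×4 = 61; y[1] = 4×4 + 2×3 + 3×5 + 4×5 + 1×5 = 62; y[2] = 4×5 + 2×4 + 3×3 + 4×5 + 1×5 = 62; y[3] = 4×5 + 2×5 + 3×4 + 4×3 + 1×5 = 59; y[4] = 4×5 + 2×5 + 3×5 + 4×4 + 1×3 = 64. Result: [61, 62, 62, 59, 64]

[61, 62, 62, 59, 64]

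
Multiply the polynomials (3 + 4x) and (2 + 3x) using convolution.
Ascending coefficients: a = [3, 4], b = [2, 3]. c[0] = 3×2 = 6; c[1] = 3×3 + 4×2 = 17; c[2] = 4×3 = 12. Result coefficients: [6, 17, 12] → 6 + 17x + 12x^2

6 + 17x + 12x^2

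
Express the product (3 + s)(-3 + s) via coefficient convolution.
Ascending coefficients: a = [3, 1], b = [-3, 1]. c[0] = 3×-3 = -9; c[1] = 3×1 + 1×-3 = 0; c[2] = 1×1 = 1. Result coefficients: [-9, 0, 1] → -9 + s^2

-9 + s^2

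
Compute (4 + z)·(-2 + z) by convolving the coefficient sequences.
Ascending coefficients: a = [4, 1], b = [-2, 1]. c[0] = 4×-2 = -8; c[1] = 4×1 + 1×-2 = 2; c[2] = 1×1 = 1. Result coefficients: [-8, 2, 1] → -8 + 2z + z^2

-8 + 2z + z^2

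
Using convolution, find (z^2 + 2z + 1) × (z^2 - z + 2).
Ascending coefficients: a = [1, 2, 1], b = [2, -1, 1]. c[0] = 1×2 = 2; c[1] = 1×-1 + 2×2 = 3; c[2] = 1×1 + 2×-1 + 1×2 = 1; c[3] = 2×1 + 1×-1 = 1; c[4] = 1×1 = 1. Result coefficients: [2, 3, 1, 1, 1] → z^4 + z^3 + z^2 + 3z + 2

z^4 + z^3 + z^2 + 3z + 2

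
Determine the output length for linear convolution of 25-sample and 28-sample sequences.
Linear/full convolution length: m + n - 1 = 25 + 28 - 1 = 52

52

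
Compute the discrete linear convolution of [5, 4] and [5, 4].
y[0] = 5×5 = 25; y[1] = 5×4 + 4×5 = 40; y[2] = 4×4 = 16

[25, 40, 16]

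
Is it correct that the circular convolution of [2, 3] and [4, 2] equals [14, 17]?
Recompute circular convolution of [2, 3] and [4, 2]: y[0] = 2×4 + 3×2 = 14; y[1] = 2×2 + 3×4 = 16 → [14, 16]. Compare to given [14, 17]: they differ at index 1: given 17, correct 16, so answer: No

No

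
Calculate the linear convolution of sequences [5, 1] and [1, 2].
y[0] = 5×1 = 5; y[1] = 5×2 + 1×1 = 11; y[2] = 1×2 = 2

[5, 11, 2]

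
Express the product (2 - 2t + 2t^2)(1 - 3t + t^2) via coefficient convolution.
Ascending coefficients: a = [2, -2, 2], b = [1, -3, 1]. c[0] = 2×1 = 2; c[1] = 2×-3 + -2×1 = -8; c[2] = 2×1 + -2×-3 + 2×1 = 10; c[3] = -2×1 + 2×-3 = -8; c[4] = 2×1 = 2. Result coefficients: [2, -8, 10, -8, 2] → 2 - 8t + 10t^2 - 8t^3 + 2t^4

2 - 8t + 10t^2 - 8t^3 + 2t^4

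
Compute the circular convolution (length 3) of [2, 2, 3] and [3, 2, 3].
Use y[k] = Σ_j u[j]·v[(k-j) mod 3]. y[0] = 2×3 + 2×3 + 3×2 = 18; y[1] = 2×2 + 2×3 + 3×3 = 19; y[2] = 2×3 + 2×2 + 3×3 = 19. Result: [18, 19, 19]

[18, 19, 19]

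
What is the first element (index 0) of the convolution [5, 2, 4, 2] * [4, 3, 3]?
Use y[k] = Σ_i a[i]·b[k-i] at k=0. y[0] = 5×4 = 20

20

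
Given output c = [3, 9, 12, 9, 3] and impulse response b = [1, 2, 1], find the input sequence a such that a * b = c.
Deconvolve c=[3, 9, 12, 9, 3] by b=[1, 2, 1]. Since b[0]=1, solve forward: a[0] = c[0] / 1 = 3; a[1] = (c[1] - 3×2) / 1 = 3; a[2] = (c[2] - 3×2 - 3×1) / 1 = 3. So a = [3, 3, 3]. Check by forward convolution: c[0] = 3×1 = 3; c[1] = 3×2 + 3×1 = 9; c[2] = 3×1 + 3×2 + 3×1 = 12; c[3] = 3×1 + 3×2 = 9; c[4] = 3×1 = 3

[3, 3, 3]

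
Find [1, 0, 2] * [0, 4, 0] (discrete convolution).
y[0] = 1×0 = 0; y[1] = 1×4 + 0×0 = 4; y[2] = 1×0 + 0×4 + 2×0 = 0; y[3] = 0×0 + 2×4 = 8; y[4] = 2×0 = 0

[0, 4, 0, 8, 0]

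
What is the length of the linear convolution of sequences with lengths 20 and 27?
Linear/full convolution length: m + n - 1 = 20 + 27 - 1 = 46

46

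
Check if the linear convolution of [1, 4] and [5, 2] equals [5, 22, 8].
Recompute linear convolution of [1, 4] and [5, 2]: y[0] = 1×5 = 5; y[1] = 1×2 + 4×5 = 22; y[2] = 4×2 = 8 → [5, 22, 8]. Given [5, 22, 8] matches, so answer: Yes

Yes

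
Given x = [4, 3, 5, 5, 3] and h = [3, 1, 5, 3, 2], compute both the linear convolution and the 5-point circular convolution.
Linear: y_lin[0] = 4×3 = 12; y_lin[1] = 4×1 + 3×3 = 13; y_lin[2] = 4×5 + 3×1 + 5×3 = 38; y_lin[3] = 4×3 + 3×5 + 5×1 + 5×3 = 47; y_lin[4] = 4×2 + 3×3 + 5×5 + 5×1 + 3×3 = 56; y_lin[5] = 3×2 + 5×3 + 5×5 + 3×1 = 49; y_lin[6] = 5×2 + 5×3 + 3×5 = 40; y_lin[7] = 5×2 + 3×3 = 19; y_lin[8] = 3×2 = 6 → [12, 13, 38, 47, 56, 49, 40, 19, 6]. Circular (length 5): y[0] = 4×3 + 3×2 + 5×3 + 5×5 + 3×1 = 61; y[1] = 4×1 + 3×3 + 5×2 + 5×3 + 3×5 = 53; y[2] = 4×5 + 3×1 + 5×3 + 5×2 + 3×3 = 57; y[3] = 4×3 + 3×5 + 5×1 + 5×3 + 3×2 = 53; y[4] = 4×2 + 3×3 + 5×5 + 5×1 + 3×3 = 56 → [61, 53, 57, 53, 56]

Linear: [12, 13, 38, 47, 56, 49, 40, 19, 6], Circular: [61, 53, 57, 53, 56]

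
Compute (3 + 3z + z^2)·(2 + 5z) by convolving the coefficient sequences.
Ascending coefficients: a = [3, 3, 1], b = [2, 5]. c[0] = 3×2 = 6; c[1] = 3×5 + 3×2 = 21; c[2] = 3×5 + 1×2 = 17; c[3] = 1×5 = 5. Result coefficients: [6, 21, 17, 5] → 6 + 21z + 17z^2 + 5z^3

6 + 21z + 17z^2 + 5z^3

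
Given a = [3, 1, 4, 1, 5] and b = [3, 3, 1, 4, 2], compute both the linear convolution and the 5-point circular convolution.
Linear: y_lin[0] = 3×3 = 9; y_lin[1] = 3×3 + 1×3 = 12; y_lin[2] = 3×1 + 1×3 + 4×3 = 18; y_lin[3] = 3×4 + 1×1 + 4×3 + 1×3 = 28; y_lin[4] = 3×2 + 1×4 + 4×1 + 1×3 + 5×3 = 32; y_lin[5] = 1×2 + 4×4 + 1×1 + 5×3 = 34; y_lin[6] = 4×2 + 1×4 + 5×1 = 17; y_lin[7] = 1×2 + 5×4 = 22; y_lin[8] = 5×2 = 10 → [9, 12, 18, 28, 32, 34, 17, 22, 10]. Circular (length 5): y[0] = 3×3 + 1×2 + 4×4 + 1×1 + 5×3 = 43; y[1] = 3×3 + 1×3 + 4×2 + 1×4 + 5×1 = 29; y[2] = 3×1 + 1×3 + 4×3 + 1×2 + 5×4 = 40; y[3] = 3×4 + 1×1 + 4×3 + 1×3 + 5×2 = 38; y[4] = 3×2 + 1×4 + 4×1 + 1×3 + 5×3 = 32 → [43, 29, 40, 38, 32]

Linear: [9, 12, 18, 28, 32, 34, 17, 22, 10], Circular: [43, 29, 40, 38, 32]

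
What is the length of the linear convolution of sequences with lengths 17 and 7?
Linear/full convolution length: m + n - 1 = 17 + 7 - 1 = 23

23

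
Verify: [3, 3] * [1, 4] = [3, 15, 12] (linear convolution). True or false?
Recompute linear convolution of [3, 3] and [1, 4]: y[0] = 3×1 = 3; y[1] = 3×4 + 3×1 = 15; y[2] = 3×4 = 12 → [3, 15, 12]. Given [3, 15, 12] matches, so answer: Yes

Yes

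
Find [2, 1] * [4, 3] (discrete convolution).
y[0] = 2×4 = 8; y[1] = 2×3 + 1×4 = 10; y[2] = 1×3 = 3

[8, 10, 3]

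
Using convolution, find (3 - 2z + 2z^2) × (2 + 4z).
Ascending coefficients: a = [3, -2, 2], b = [2, 4]. c[0] = 3×2 = 6; c[1] = 3×4 + -2×2 = 8; c[2] = -2×4 + 2×2 = -4; c[3] = 2×4 = 8. Result coefficients: [6, 8, -4, 8] → 6 + 8z - 4z^2 + 8z^3

6 + 8z - 4z^2 + 8z^3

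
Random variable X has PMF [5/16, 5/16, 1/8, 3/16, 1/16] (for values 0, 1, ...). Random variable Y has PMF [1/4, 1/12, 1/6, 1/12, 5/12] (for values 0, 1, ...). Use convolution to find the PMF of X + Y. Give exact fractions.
P(X+Y=k) = Σ_i P(X=i)·P(Y=k-i) — a convolution of [5/16, 5/16, 1/8, 3/16, 1/16] and [1/4, 1/12, 1/6, 1/12, 5/12]. P(X+Y=0) = (5/16)×(1/4) = 5/64; P(X+Y=1) = (5/16)×(1/12) + (5/16)×(1/4) = 5/192 + 5/64 = 5/48; P(X+Y=2) = (5/16)×(1/6) + (5/16)×(1/12) + (1/8)×(1/4) = 5/96 + 5/192 + 1/32 = 7/64; P(X+Y=3) = (5/16)×(1/12) + (5/16)×(1/6) + (1/8)×(1/12) + (3/16)×(1/4) = 5/192 + 5/96 + 1/96 + 3/64 = 13/96; P(X+Y=4) = (5/16)×(5/12) + (5/16)×(1/12) + (1/8)×(1/6) + (3/16)×(1/12) + (1/16)×(1/4) = 25/192 + 5/192 + 1/48 + 1/64 + 1/64 = 5/24; P(X+Y=5) = (5/16)×(5/12) + (1/8)×(1/12) + (3/16)×(1/6) + (1/16)×(1/12) = 25/192 + 1/96 + 1/32 + 1/192 = 17/96; P(X+Y=6) = (1/8)×(5/12) + (3/16)×(1/12) + (1/16)×(1/6) = 5/96 + 1/64 + 1/96 = 5/64; P(X+Y=7) = (3/16)×(5/12) + (1/16)×(1/12) = 5/64 + 1/192 = 1/12; P(X+Y=8) = (1/16)×(5/12) = 5/192. PMF: [5/64, 5/48, 7/64, 13/96, 5/24, 17/96, 5/64, 1/12, 5/192] (sums to 1 ✓)

[5/64, 5/48, 7/64, 13/96, 5/24, 17/96, 5/64, 1/12, 5/192]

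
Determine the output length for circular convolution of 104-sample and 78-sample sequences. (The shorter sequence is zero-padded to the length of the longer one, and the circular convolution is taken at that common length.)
Circular convolution (zero-padding the shorter input) has length max(m, n) = max(104, 78) = 104

104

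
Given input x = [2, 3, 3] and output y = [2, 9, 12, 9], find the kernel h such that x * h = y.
Output length 4 = len(x) + len(h) - 1 ⇒ len(h) = 2. Solve h forward using h[k] = (y[k] - Σ_{i≥1} x[i]·h[k-i]) / x[0]: h[0] = y[0] / x[0] = 2 / 2 = 1; h[1] = (y[1] - 3×1) / x[0] = (9 - 3×1) / 2 = 3. So h = [1, 3]. Forward-check [2, 3, 3] * [1, 3]: y[0] = 2×1 = 2; y[1] = 2×3 + 3×1 = 9; y[2] = 3×3 + 3×1 = 12; y[3] = 3×3 = 9 → [2, 9, 12, 9] ✓

[1, 3]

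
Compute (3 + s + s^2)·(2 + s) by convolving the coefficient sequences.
Ascending coefficients: a = [3, 1, 1], b = [2, 1]. c[0] = 3×2 = 6; c[1] = 3×1 + 1×2 = 5; c[2] = 1×1 + 1×2 = 3; c[3] = 1×1 = 1. Result coefficients: [6, 5, 3, 1] → 6 + 5s + 3s^2 + s^3

6 + 5s + 3s^2 + s^3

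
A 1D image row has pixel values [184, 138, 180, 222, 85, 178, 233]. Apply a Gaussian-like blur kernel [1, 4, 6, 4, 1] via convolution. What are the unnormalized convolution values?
Convolve image row [184, 138, 180, 222, 85, 178, 233] with kernel [1, 4, 6, 4, 1]: y[0] = 184×1 = 184; y[1] = 184×4 + 138×1 = 874; y[2] = 184×6 + 138×4 + 180×1 = 1836; y[3] = 184×4 + 138×6 + 180×4 + 222×1 = 2506; y[4] = 184×1 + 138×4 + 180×6 + 222×4 + 85×1 = 2789; y[5] = 138×1 + 180×4 + 222×6 + 85×4 + 178×1 = 2708; y[6] = 180×1 + 222×4 + 85×6 + 178×4 + 233×1 = 2523; y[7] = 222×1 + 85×4 + 178×6 + 233×4 = 2562; y[8] = 85×1 + 178×4 + 233×6 = 2195; y[9] = 178×1 + 233×4 = 1110; y[10] = 233×1 = 233 → [184, 874, 1836, 2506, 2789, 2708, 2523, 2562, 2195, 1110, 233]. Normalization factor = sum(kernel) = 16.

[184, 874, 1836, 2506, 2789, 2708, 2523, 2562, 2195, 1110, 233]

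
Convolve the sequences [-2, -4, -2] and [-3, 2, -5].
y[0] = -2×-3 = 6; y[1] = -2×2 + -4×-3 = 8; y[2] = -2×-5 + -4×2 + -2×-3 = 8; y[3] = -4×-5 + -2×2 = 16; y[4] = -2×-5 = 10

[6, 8, 8, 16, 10]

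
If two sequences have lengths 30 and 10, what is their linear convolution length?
Linear/full convolution length: m + n - 1 = 30 + 10 - 1 = 39

39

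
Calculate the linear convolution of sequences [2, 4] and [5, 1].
y[0] = 2×5 = 10; y[1] = 2×1 + 4×5 = 22; y[2] = 4×1 = 4

[10, 22, 4]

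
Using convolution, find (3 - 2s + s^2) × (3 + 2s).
Ascending coefficients: a = [3, -2, 1], b = [3, 2]. c[0] = 3×3 = 9; c[1] = 3×2 + -2×3 = 0; c[2] = -2×2 + 1×3 = -1; c[3] = 1×2 = 2. Result coefficients: [9, 0, -1, 2] → 9 - s^2 + 2s^3

9 - s^2 + 2s^3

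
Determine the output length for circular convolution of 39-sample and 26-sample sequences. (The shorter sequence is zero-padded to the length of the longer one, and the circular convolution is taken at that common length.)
Circular convolution (zero-padding the shorter input) has length max(m, n) = max(39, 26) = 39

39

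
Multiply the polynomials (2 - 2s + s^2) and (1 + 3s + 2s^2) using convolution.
Ascending coefficients: a = [2, -2, 1], b = [1, 3, 2]. c[0] = 2×1 = 2; c[1] = 2×3 + -2×1 = 4; c[2] = 2×2 + -2×3 + 1×1 = -1; c[3] = -2×2 + 1×3 = -1; c[4] = 1×2 = 2. Result coefficients: [2, 4, -1, -1, 2] → 2 + 4s - s^2 - s^3 + 2s^4

2 + 4s - s^2 - s^3 + 2s^4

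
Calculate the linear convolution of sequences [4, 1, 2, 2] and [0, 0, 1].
y[0] = 4×0 = 0; y[1] = 4×0 + 1×0 = 0; y[2] = 4×1 + 1×0 + 2×0 = 4; y[3] = 1×1 + 2×0 + 2×0 = 1; y[4] = 2×1 + 2×0 = 2; y[5] = 2×1 = 2

[0, 0, 4, 1, 2, 2]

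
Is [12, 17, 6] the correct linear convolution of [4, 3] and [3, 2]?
Recompute linear convolution of [4, 3] and [3, 2]: y[0] = 4×3 = 12; y[1] = 4×2 + 3×3 = 17; y[2] = 3×2 = 6 → [12, 17, 6]. Given [12, 17, 6] matches, so answer: Yes

Yes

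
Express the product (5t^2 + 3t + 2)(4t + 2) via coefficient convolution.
Ascending coefficients: a = [2, 3, 5], b = [2, 4]. c[0] = 2×2 = 4; c[1] = 2×4 + 3×2 = 14; c[2] = 3×4 + 5×2 = 22; c[3] = 5×4 = 20. Result coefficients: [4, 14, 22, 20] → 20t^3 + 22t^2 + 14t + 4

20t^3 + 22t^2 + 14t + 4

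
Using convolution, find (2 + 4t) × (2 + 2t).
Ascending coefficients: a = [2, 4], b = [2, 2]. c[0] = 2×2 = 4; c[1] = 2×2 + 4×2 = 12; c[2] = 4×2 = 8. Result coefficients: [4, 12, 8] → 4 + 12t + 8t^2

4 + 12t + 8t^2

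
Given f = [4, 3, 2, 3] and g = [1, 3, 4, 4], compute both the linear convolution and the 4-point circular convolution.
Linear: y_lin[0] = 4×1 = 4; y_lin[1] = 4×3 + 3×1 = 15; y_lin[2] = 4×4 + 3×3 + 2×1 = 27; y_lin[3] = 4×4 + 3×4 + 2×3 + 3×1 = 37; y_lin[4] = 3×4 + 2×4 + 3×3 = 29; y_lin[5] = 2×4 + 3×4 = 20; y_lin[6] = 3×4 = 12 → [4, 15, 27, 37, 29, 20, 12]. Circular (length 4): y[0] = 4×1 + 3×4 + 2×4 + 3×3 = 33; y[1] = 4×3 + 3×1 + 2×4 + 3×4 = 35; y[2] = 4×4 + 3×3 + 2×1 + 3×4 = 39; y[3] = 4×4 + 3×4 + 2×3 + 3×1 = 37 → [33, 35, 39, 37]

Linear: [4, 15, 27, 37, 29, 20, 12], Circular: [33, 35, 39, 37]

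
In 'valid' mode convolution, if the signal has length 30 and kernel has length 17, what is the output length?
'Valid' mode counts only positions where the kernel fully overlaps the signal: m - n + 1 = 30 - 17 + 1 = 14

14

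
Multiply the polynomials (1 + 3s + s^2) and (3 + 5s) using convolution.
Ascending coefficients: a = [1, 3, 1], b = [3, 5]. c[0] = 1×3 = 3; c[1] = 1×5 + 3×3 = 14; c[2] = 3×5 + 1×3 = 18; c[3] = 1×5 = 5. Result coefficients: [3, 14, 18, 5] → 3 + 14s + 18s^2 + 5s^3

3 + 14s + 18s^2 + 5s^3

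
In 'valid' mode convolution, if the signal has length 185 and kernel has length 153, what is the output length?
'Valid' mode counts only positions where the kernel fully overlaps the signal: m - n + 1 = 185 - 153 + 1 = 33

33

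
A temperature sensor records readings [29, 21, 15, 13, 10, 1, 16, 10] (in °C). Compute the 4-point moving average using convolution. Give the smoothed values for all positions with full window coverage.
4-point moving average kernel = [1, 1, 1, 1]. Apply in 'valid' mode (full window coverage): avg[0] = (29 + 21 + 15 + 13) / 4 = 19.5; avg[1] = (21 + 15 + 13 + 10) / 4 = 14.75; avg[2] = (15 + 13 + 10 + 1) / 4 = 9.75; avg[3] = (13 + 10 + 1 + 16) / 4 = 10.0; avg[4] = (10 + 1 + 16 + 10) / 4 = 9.25. Smoothed values: [19.5, 14.75, 9.75, 10.0, 9.25]

[19.5, 14.75, 9.75, 10.0, 9.25]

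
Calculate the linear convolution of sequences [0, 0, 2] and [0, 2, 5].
y[0] = 0×0 = 0; y[1] = 0×2 + 0×0 = 0; y[2] = 0×5 + 0×2 + 2×0 = 0; y[3] = 0×5 + 2×2 = 4; y[4] = 2×5 = 10

[0, 0, 0, 4, 10]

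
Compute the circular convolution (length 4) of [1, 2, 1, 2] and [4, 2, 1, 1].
Use y[k] = Σ_j u[j]·v[(k-j) mod 4]. y[0] = 1×4 + 2×1 + 1×1 + 2×2 = 11; y[1] = 1×2 + 2×4 + 1×1 + 2×1 = 13; y[2] = 1×1 + 2×2 + 1×4 + 2×1 = 11; y[3] = 1×1 + 2×1 + 1×2 + 2×4 = 13. Result: [11, 13, 11, 13]

[11, 13, 11, 13]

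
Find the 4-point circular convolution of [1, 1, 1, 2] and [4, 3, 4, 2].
Use y[k] = Σ_j a[j]·b[(k-j) mod 4]. y[0] = 1×4 + 1×2 + 1×4 + 2×3 = 16; y[1] = 1×3 + 1×4 + 1×2 + 2×4 = 17; y[2] = 1×4 + 1×3 + 1×4 + 2×2 = 15; y[3] = 1×2 + 1×4 + 1×3 + 2×4 = 17. Result: [16, 17, 15, 17]

[16, 17, 15, 17]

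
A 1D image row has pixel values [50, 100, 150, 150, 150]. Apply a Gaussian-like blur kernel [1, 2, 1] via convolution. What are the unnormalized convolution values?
Convolve image row [50, 100, 150, 150, 150] with kernel [1, 2, 1]: y[0] = 50×1 = 50; y[1] = 50×2 + 100×1 = 200; y[2] = 50×1 + 100×2 + 150×1 = 400; y[3] = 100×1 + 150×2 + 150×1 = 550; y[4] = 150×1 + 150×2 + 150×1 = 600; y[5] = 150×1 + 150×2 = 450; y[6] = 150×1 = 150 → [50, 200, 400, 550, 600, 450, 150]. Normalization factor = sum(kernel) = 4.

[50, 200, 400, 550, 600, 450, 150]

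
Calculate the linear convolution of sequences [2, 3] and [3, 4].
y[0] = 2×3 = 6; y[1] = 2×4 + 3×3 = 17; y[2] = 3×4 = 12

[6, 17, 12]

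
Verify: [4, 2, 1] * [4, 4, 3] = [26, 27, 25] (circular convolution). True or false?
Recompute circular convolution of [4, 2, 1] and [4, 4, 3]: y[0] = 4×4 + 2×3 + 1×4 = 26; y[1] = 4×4 + 2×4 + 1×3 = 27; y[2] = 4×3 + 2×4 + 1×4 = 24 → [26, 27, 24]. Compare to given [26, 27, 25]: they differ at index 2: given 25, correct 24, so answer: No

No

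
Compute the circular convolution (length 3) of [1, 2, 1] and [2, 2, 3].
Use y[k] = Σ_j s[j]·t[(k-j) mod 3]. y[0] = 1×2 + 2×3 + 1×2 = 10; y[1] = 1×2 + 2×2 + 1×3 = 9; y[2] = 1×3 + 2×2 + 1×2 = 9. Result: [10, 9, 9]

[10, 9, 9]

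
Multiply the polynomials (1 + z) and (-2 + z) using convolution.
Ascending coefficients: a = [1, 1], b = [-2, 1]. c[0] = 1×-2 = -2; c[1] = 1×1 + 1×-2 = -1; c[2] = 1×1 = 1. Result coefficients: [-2, -1, 1] → -2 - z + z^2

-2 - z + z^2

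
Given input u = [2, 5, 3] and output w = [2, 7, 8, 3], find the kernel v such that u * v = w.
Output length 4 = len(u) + len(v) - 1 ⇒ len(v) = 2. Solve v forward using v[k] = (w[k] - Σ_{i≥1} u[i]·v[k-i]) / u[0]: v[0] = w[0] / u[0] = 2 / 2 = 1; v[1] = (w[1] - 5×1) / u[0] = (7 - 5×1) / 2 = 1. So v = [1, 1]. Forward-check [2, 5, 3] * [1, 1]: w[0] = 2×1 = 2; w[1] = 2×1 + 5×1 = 7; w[2] = 5×1 + 3×1 = 8; w[3] = 3×1 = 3 → [2, 7, 8, 3] ✓

[1, 1]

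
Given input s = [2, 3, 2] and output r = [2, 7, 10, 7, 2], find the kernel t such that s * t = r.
Output length 5 = len(s) + len(t) - 1 ⇒ len(t) = 3. Solve t forward using t[k] = (r[k] - Σ_{i≥1} s[i]·t[k-i]) / s[0]: t[0] = r[0] / s[0] = 2 / 2 = 1; t[1] = (r[1] - 3×1) / s[0] = (7 - 3×1) / 2 = 2; t[2] = (r[2] - 3×2 - 2×1) / s[0] = (10 - 3×2 - 2×1) / 2 = 1. So t = [1, 2, 1]. Forward-check [2, 3, 2] * [1, 2, 1]: r[0] = 2×1 = 2; r[1] = 2×2 + 3×1 = 7; r[2] = 2×1 + 3×2 + 2×1 = 10; r[3] = 3×1 + 2×2 = 7; r[4] = 2×1 = 2 → [2, 7, 10, 7, 2] ✓

[1, 2, 1]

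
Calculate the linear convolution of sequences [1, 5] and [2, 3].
y[0] = 1×2 = 2; y[1] = 1×3 + 5×2 = 13; y[2] = 5×3 = 15

[2, 13, 15]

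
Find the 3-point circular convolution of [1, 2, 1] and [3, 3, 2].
Use y[k] = Σ_j u[j]·v[(k-j) mod 3]. y[0] = 1×3 + 2×2 + 1×3 = 10; y[1] = 1×3 + 2×3 + 1×2 = 11; y[2] = 1×2 + 2×3 + 1×3 = 11. Result: [10, 11, 11]

[10, 11, 11]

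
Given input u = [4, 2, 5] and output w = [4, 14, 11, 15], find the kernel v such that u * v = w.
Output length 4 = len(u) + len(v) - 1 ⇒ len(v) = 2. Solve v forward using v[k] = (w[k] - Σ_{i≥1} u[i]·v[k-i]) / u[0]: v[0] = w[0] / u[0] = 4 / 4 = 1; v[1] = (w[1] - 2×1) / u[0] = (14 - 2×1) / 4 = 3. So v = [1, 3]. Forward-check [4, 2, 5] * [1, 3]: w[0] = 4×1 = 4; w[1] = 4×3 + 2×1 = 14; w[2] = 2×3 + 5×1 = 11; w[3] = 5×3 = 15 → [4, 14, 11, 15] ✓

[1, 3]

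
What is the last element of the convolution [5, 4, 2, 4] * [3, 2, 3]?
Use y[k] = Σ_i a[i]·b[k-i] at k=5. y[5] = 4×3 = 12

12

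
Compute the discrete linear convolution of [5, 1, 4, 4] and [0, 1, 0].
y[0] = 5×0 = 0; y[1] = 5×1 + 1×0 = 5; y[2] = 5×0 + 1×1 + 4×0 = 1; y[3] = 1×0 + 4×1 + 4×0 = 4; y[4] = 4×0 + 4×1 = 4; y[5] = 4×0 = 0

[0, 5, 1, 4, 4, 0]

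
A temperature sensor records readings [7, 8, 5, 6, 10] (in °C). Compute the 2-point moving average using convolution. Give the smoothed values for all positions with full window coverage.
2-point moving average kernel = [1, 1]. Apply in 'valid' mode (full window coverage): avg[0] = (7 + 8) / 2 = 7.5; avg[1] = (8 + 5) / 2 = 6.5; avg[2] = (5 + 6) / 2 = 5.5; avg[3] = (6 + 10) / 2 = 8.0. Smoothed values: [7.5, 6.5, 5.5, 8.0]

[7.5, 6.5, 5.5, 8.0]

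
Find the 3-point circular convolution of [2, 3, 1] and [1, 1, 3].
Use y[k] = Σ_j u[j]·v[(k-j) mod 3]. y[0] = 2×1 + 3×3 + 1×1 = 12; y[1] = 2×1 + 3×1 + 1×3 = 8; y[2] = 2×3 + 3×1 + 1×1 = 10. Result: [12, 8, 10]

[12, 8, 10]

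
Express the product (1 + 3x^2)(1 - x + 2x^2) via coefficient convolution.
Ascending coefficients: a = [1, 0, 3], b = [1, -1, 2]. c[0] = 1×1 = 1; c[1] = 1×-1 + 0×1 = -1; c[2] = 1×2 + 0×-1 + 3×1 = 5; c[3] = 0×2 + 3×-1 = -3; c[4] = 3×2 = 6. Result coefficients: [1, -1, 5, -3, 6] → 1 - x + 5x^2 - 3x^3 + 6x^4

1 - x + 5x^2 - 3x^3 + 6x^4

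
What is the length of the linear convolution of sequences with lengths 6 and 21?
Linear/full convolution length: m + n - 1 = 6 + 21 - 1 = 26

26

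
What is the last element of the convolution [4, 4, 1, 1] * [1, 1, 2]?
Use y[k] = Σ_i a[i]·b[k-i] at k=5. y[5] = 1×2 = 2

2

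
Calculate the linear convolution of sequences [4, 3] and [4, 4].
y[0] = 4×4 = 16; y[1] = 4×4 + 3×4 = 28; y[2] = 3×4 = 12

[16, 28, 12]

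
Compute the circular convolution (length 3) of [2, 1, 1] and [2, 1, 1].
Use y[k] = Σ_j s[j]·t[(k-j) mod 3]. y[0] = 2×2 + 1×1 + 1×1 = 6; y[1] = 2×1 + 1×2 + 1×1 = 5; y[2] = 2×1 + 1×1 + 1×2 = 5. Result: [6, 5, 5]

[6, 5, 5]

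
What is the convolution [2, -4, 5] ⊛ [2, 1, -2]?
y[0] = 2×2 = 4; y[1] = 2×1 + -4×2 = -6; y[2] = 2×-2 + -4×1 + 5×2 = 2; y[3] = -4×-2 + 5×1 = 13; y[4] = 5×-2 = -10

[4, -6, 2, 13, -10]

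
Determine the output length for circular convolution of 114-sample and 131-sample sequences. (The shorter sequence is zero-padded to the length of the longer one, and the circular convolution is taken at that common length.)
Circular convolution (zero-padding the shorter input) has length max(m, n) = max(114, 131) = 131

131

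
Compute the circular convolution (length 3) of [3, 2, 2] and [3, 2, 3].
Use y[k] = Σ_j a[j]·b[(k-j) mod 3]. y[0] = 3×3 + 2×3 + 2×2 = 19; y[1] = 3×2 + 2×3 + 2×3 = 18; y[2] = 3×3 + 2×2 + 2×3 = 19. Result: [19, 18, 19]

[19, 18, 19]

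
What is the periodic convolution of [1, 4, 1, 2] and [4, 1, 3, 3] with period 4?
Use y[k] = Σ_j f[j]·g[(k-j) mod 4]. y[0] = 1×4 + 4×3 + 1×3 + 2×1 = 21; y[1] = 1×1 + 4×4 + 1×3 + 2×3 = 26; y[2] = 1×3 + 4×1 + 1×4 + 2×3 = 17; y[3] = 1×3 + 4×3 + 1×1 + 2×4 = 24. Result: [21, 26, 17, 24]

[21, 26, 17, 24]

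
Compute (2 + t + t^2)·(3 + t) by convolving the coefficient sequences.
Ascending coefficients: a = [2, 1, 1], b = [3, 1]. c[0] = 2×3 = 6; c[1] = 2×1 + 1×3 = 5; c[2] = 1×1 + 1×3 = 4; c[3] = 1×1 = 1. Result coefficients: [6, 5, 4, 1] → 6 + 5t + 4t^2 + t^3

6 + 5t + 4t^2 + t^3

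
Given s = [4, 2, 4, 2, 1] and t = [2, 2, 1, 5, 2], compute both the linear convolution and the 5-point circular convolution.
Linear: y_lin[0] = 4×2 = 8; y_lin[1] = 4×2 + 2×2 = 12; y_lin[2] = 4×1 + 2×2 + 4×2 = 16; y_lin[3] = 4×5 + 2×1 + 4×2 + 2×2 = 34; y_lin[4] = 4×2 + 2×5 + 4×1 + 2×2 + 1×2 = 28; y_lin[5] = 2×2 + 4×5 + 2×1 + 1×2 = 28; y_lin[6] = 4×2 + 2×5 + 1×1 = 19; y_lin[7] = 2×2 + 1×5 = 9; y_lin[8] = 1×2 = 2 → [8, 12, 16, 34, 28, 28, 19, 9, 2]. Circular (length 5): y[0] = 4×2 + 2×2 + 4×5 + 2×1 + 1×2 = 36; y[1] = 4×2 + 2×2 + 4×2 + 2×5 + 1×1 = 31; y[2] = 4×1 + 2×2 + 4×2 + 2×2 + 1×5 = 25; y[3] = 4×5 + 2×1 + 4×2 + 2×2 + 1×2 = 36; y[4] = 4×2 + 2×5 + 4×1 + 2×2 + 1×2 = 28 → [36, 31, 25, 36, 28]

Linear: [8, 12, 16, 34, 28, 28, 19, 9, 2], Circular: [36, 31, 25, 36, 28]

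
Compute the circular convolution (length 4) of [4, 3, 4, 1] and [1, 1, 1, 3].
Use y[k] = Σ_j x[j]·h[(k-j) mod 4]. y[0] = 4×1 + 3×3 + 4×1 + 1×1 = 18; y[1] = 4×1 + 3×1 + 4×3 + 1×1 = 20; y[2] = 4×1 + 3×1 + 4×1 + 1×3 = 14; y[3] = 4×3 + 3×1 + 4×1 + 1×1 = 20. Result: [18, 20, 14, 20]

[18, 20, 14, 20]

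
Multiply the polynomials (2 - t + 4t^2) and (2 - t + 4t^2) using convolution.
Ascending coefficients: a = [2, -1, 4], b = [2, -1, 4]. c[0] = 2×2 = 4; c[1] = 2×-1 + -1×2 = -4; c[2] = 2×4 + -1×-1 + 4×2 = 17; c[3] = -1×4 + 4×-1 = -8; c[4] = 4×4 = 16. Result coefficients: [4, -4, 17, -8, 16] → 4 - 4t + 17t^2 - 8t^3 + 16t^4

4 - 4t + 17t^2 - 8t^3 + 16t^4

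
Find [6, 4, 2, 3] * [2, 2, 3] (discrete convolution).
y[0] = 6×2 = 12; y[1] = 6×2 + 4×2 = 20; y[2] = 6×3 + 4×2 + 2×2 = 30; y[3] = 4×3 + 2×2 + 3×2 = 22; y[4] = 2×3 + 3×2 = 12; y[5] = 3×3 = 9

[12, 20, 30, 22, 12, 9]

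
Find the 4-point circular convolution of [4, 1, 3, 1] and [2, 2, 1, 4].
Use y[k] = Σ_j f[j]·g[(k-j) mod 4]. y[0] = 4×2 + 1×4 + 3×1 + 1×2 = 17; y[1] = 4×2 + 1×2 + 3×4 + 1×1 = 23; y[2] = 4×1 + 1×2 + 3×2 + 1×4 = 16; y[3] = 4×4 + 1×1 + 3×2 + 1×2 = 25. Result: [17, 23, 16, 25]

[17, 23, 16, 25]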